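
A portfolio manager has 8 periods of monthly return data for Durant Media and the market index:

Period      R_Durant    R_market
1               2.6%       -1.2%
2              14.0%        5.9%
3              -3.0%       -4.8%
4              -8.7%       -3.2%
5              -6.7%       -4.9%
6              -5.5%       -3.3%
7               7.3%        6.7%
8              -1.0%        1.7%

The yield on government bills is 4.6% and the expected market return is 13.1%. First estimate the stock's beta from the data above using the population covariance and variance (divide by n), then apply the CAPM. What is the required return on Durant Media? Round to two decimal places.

16.96%

Mean R_i = (2.6 + 14.0 − 3.0 − 8.7 − 6.7 − 5.5 + 7.3 − 1.0) / 8 = -0.1250%
Mean R_m = (-1.2 + 5.9 − 4.8 − 3.2 − 4.9 − 3.3 + 6.7 + 1.7) / 8 = -0.3875%
Σ(R_i − R̄_i)(R_m − R̄_m) = 219.5225  ⇒  Cov = 219.5225 / 8 = 27.4403
Σ(R_m − R̄_m)² = 151.0088  ⇒  Var(R_m) = 151.0088 / 8 = 18.8761
β = Cov / Var(R_m) = 27.4403 / 18.8761 = 1.4537
MRP = 13.1% − 4.6% = 8.50%
E(R) = R_f + β × MRP = 4.6% + 1.4537 × 8.5% = 16.96%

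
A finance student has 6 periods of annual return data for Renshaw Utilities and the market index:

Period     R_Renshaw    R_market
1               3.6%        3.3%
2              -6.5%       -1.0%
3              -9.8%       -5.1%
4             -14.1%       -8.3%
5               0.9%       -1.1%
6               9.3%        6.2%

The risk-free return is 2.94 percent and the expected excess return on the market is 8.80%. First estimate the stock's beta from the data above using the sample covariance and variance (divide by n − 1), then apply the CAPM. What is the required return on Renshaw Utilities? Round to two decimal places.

17.07%

Mean R_i = (3.6 − 6.5 − 9.8 − 14.1 + 0.9 + 9.3) / 6 = -2.7667%
Mean R_m = (3.3 − 1.0 − 5.1 − 8.3 − 1.1 + 6.2) / 6 = -1.0000%
Σ(R_i − R̄_i)(R_m − R̄_m) = 225.4600  ⇒  Cov = 225.4600 / 5 = 45.0920
Σ(R_m − R̄_m)² = 140.4400  ⇒  Var(R_m) = 140.4400 / 5 = 28.0880
β = Cov / Var(R_m) = 45.0920 / 28.0880 = 1.6054
E(R) = R_f + β × MRP = 2.94% + 1.6054 × 8.80% = 17.07%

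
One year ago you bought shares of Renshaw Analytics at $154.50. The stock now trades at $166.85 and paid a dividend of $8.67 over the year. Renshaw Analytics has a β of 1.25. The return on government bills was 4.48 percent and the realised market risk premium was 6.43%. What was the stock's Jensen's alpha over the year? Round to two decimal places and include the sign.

Realised HPR = (P1 + D1 − P0) / P0 = (166.85 + 8.67 − 154.50) / 154.50 = 21.02 / 154.50 = 13.6052%
CAPM required = R_f + β·MRP = 4.48% + 1.25 × 6.43% = 12.5175%
α = realised − required = 13.6052% − 12.5175% = +1.09%

+1.09%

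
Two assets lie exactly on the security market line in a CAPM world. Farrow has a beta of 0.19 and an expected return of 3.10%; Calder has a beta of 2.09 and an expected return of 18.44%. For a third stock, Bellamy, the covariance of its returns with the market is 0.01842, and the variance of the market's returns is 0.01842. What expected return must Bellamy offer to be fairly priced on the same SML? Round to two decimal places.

MRP = (18.44% − 3.10%) / (2.09 − 0.19) = 8.0737%
R_f = 3.10% − 0.19 × 8.0737% = 1.5660%
β_Bellamy = Cov / Var(R_m) = 0.01842 / 0.01842 = 1.0000
E(R_Bellamy) = R_f + β × MRP = 1.5660% + 1.0000 × 8.0737% = 9.64%

9.64%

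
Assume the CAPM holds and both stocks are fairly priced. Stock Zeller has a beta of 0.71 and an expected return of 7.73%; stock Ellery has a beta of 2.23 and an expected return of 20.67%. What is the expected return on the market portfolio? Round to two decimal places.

10.20%

Both satisfy E(R) = R_f + β·MRP, so the slope of the SML is
MRP = (20.67% − 7.73%) / (2.23 − 0.71) = 12.94% / 1.52 = 8.5132%
R_f = E(R_Zeller) − β_Zeller·MRP = 7.73% − 0.71 × 8.5132% = 1.6856%
E(R_m) = R_f + MRP = 1.6856% + 8.5132% = 10.20%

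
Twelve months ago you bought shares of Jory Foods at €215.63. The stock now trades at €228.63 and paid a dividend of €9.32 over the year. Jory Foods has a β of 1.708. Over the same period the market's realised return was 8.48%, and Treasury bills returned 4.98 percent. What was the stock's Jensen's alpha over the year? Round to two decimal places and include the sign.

Realised HPR = (P1 + D1 − P0) / P0 = (228.63 + 9.32 − 215.63) / 215.63 = 22.32 / 215.63 = 10.3511%
MRP = 8.48% − 4.98% = 3.50%
CAPM required = R_f + β·MRP = 4.98% + 1.708 × 3.50% = 10.95800%
α = realised − required = 10.3511% − 10.95800% = -0.61%

-0.61%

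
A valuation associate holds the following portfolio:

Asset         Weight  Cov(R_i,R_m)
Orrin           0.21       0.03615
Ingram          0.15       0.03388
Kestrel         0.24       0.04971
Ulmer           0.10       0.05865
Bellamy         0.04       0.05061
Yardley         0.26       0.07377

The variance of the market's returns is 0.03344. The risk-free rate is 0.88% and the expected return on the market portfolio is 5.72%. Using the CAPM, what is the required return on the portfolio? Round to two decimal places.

β_Orrin = 0.03615 / 0.03344 = 1.0810
β_Ingram = 0.03388 / 0.03344 = 1.0132
β_Kestrel = 0.04971 / 0.03344 = 1.4865
β_Ulmer = 0.05865 / 0.03344 = 1.7539
β_Bellamy = 0.05061 / 0.03344 = 1.5135
β_Yardley = 0.07377 / 0.03344 = 2.2060
β_P = Σ w_i β_i = 0.21×1.0810 + 0.15×1.0132 + 0.24×1.4865 + 0.10×1.7539 + 0.04×1.5135 + 0.26×2.2060 = 1.5452
MRP = 5.72% − 0.88% = 4.84%
E(R_P) = R_f + β_P × MRP = 0.88% + 1.5452 × 4.84% = 8.36%

8.36%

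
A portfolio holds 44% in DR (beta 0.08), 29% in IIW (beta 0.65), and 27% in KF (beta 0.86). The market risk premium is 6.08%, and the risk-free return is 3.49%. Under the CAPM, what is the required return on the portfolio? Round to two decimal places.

6.26%

β_P = Σ w_i β_i = 0.44×0.08 + 0.29×0.65 + 0.27×0.86 = 0.4559
E(R_P) = R_f + β_P × MRP = 3.49% + 0.4559 × 6.08% = 6.26%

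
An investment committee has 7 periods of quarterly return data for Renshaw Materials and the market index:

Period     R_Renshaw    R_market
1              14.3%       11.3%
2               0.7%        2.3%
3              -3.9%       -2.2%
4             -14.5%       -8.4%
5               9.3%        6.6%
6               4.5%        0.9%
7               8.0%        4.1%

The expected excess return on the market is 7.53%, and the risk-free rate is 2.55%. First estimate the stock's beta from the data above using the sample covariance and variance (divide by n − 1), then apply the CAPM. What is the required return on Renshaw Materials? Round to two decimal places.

Mean R_i = (14.3 + 0.7 − 3.9 − 14.5 + 9.3 + 4.5 + 8.0) / 7 = 2.6286%
Mean R_m = (11.3 + 2.3 − 2.2 − 8.4 + 6.6 + 0.9 + 4.1) / 7 = 2.0857%
Σ(R_i − R̄_i)(R_m − R̄_m) = 353.4329  ⇒  Cov = 353.4329 / 6 = 58.9055
Σ(R_m − R̄_m)² = 239.1086  ⇒  Var(R_m) = 239.1086 / 6 = 39.8514
β = Cov / Var(R_m) = 58.9055 / 39.8514 = 1.4781
E(R) = R_f + β × MRP = 2.55% + 1.4781 × 7.53% = 13.68%

13.68%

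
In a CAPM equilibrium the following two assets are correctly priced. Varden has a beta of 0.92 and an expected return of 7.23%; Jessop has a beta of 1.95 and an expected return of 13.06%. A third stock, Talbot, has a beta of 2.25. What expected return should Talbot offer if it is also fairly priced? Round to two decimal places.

MRP (SML slope) = (13.06% − 7.23%) / (1.95 − 0.92) = 5.83% / 1.03 = 5.6602%
R_f (intercept) = 7.23% − 0.92 × 5.6602% = 2.0226%
E(R_Talbot) = R_f + β × MRP = 2.0226% + 2.25 × 5.6602% = 14.76%

14.76%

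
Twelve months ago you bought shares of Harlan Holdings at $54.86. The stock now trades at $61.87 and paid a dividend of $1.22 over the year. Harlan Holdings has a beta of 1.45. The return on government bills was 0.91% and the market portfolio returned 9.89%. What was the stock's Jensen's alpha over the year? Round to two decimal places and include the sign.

+1.07%

Realised HPR = (P1 + D1 − P0) / P0 = (61.87 + 1.22 − 54.86) / 54.86 = 8.23 / 54.86 = 15.0018%
MRP = 9.89% − 0.91% = 8.98%
CAPM required = R_f + β·MRP = 0.91% + 1.45 × 8.98% = 13.9310%
α = realised − required = 15.0018% − 13.9310% = +1.07%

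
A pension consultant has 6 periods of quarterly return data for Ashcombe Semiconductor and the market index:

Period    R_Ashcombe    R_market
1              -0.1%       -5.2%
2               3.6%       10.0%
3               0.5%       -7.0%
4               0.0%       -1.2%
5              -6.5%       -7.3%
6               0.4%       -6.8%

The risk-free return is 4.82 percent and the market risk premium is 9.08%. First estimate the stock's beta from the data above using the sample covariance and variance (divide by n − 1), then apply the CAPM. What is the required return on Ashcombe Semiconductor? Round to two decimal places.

Mean R_i = (-0.1 + 3.6 + 0.5 + 0.0 − 6.5 + 0.4) / 6 = -0.3500%
Mean R_m = (-5.2 + 10.0 − 7.0 − 1.2 − 7.3 − 6.8) / 6 = -2.9167%
Σ(R_i − R̄_i)(R_m − R̄_m) = 71.6250  ⇒  Cov = 71.6250 / 5 = 14.3250
Σ(R_m − R̄_m)² = 225.9683  ⇒  Var(R_m) = 225.9683 / 5 = 45.1937
β = Cov / Var(R_m) = 14.3250 / 45.1937 = 0.3170
E(R) = R_f + β × MRP = 4.82% + 0.3170 × 9.08% = 7.70%

7.70%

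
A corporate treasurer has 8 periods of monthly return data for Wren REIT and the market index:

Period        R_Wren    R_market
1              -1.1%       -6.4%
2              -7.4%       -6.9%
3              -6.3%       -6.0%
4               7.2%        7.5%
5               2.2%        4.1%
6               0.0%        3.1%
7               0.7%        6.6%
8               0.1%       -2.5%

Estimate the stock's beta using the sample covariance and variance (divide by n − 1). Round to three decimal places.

0.634

Mean R_i = (-1.1 − 7.4 − 6.3 + 7.2 + 2.2 + 0.0 + 0.7 + 0.1) / 8 = -0.5750%
Mean R_m = (-6.4 − 6.9 − 6.0 + 7.5 + 4.1 + 3.1 + 6.6 − 2.5) / 8 = -0.0625%
Σ(R_i − R̄_i)(R_m − R̄_m) = 163.0025  ⇒  Cov = 163.0025 / 7 = 23.2861
Σ(R_m − R̄_m)² = 257.0188  ⇒  Var(R_m) = 257.0188 / 7 = 36.7170
β = Cov / Var(R_m) = 23.2861 / 36.7170 = 0.6342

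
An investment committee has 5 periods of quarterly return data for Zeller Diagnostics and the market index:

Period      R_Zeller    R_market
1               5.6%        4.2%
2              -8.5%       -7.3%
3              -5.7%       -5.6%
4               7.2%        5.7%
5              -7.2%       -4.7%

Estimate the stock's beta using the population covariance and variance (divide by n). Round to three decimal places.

1.235

Mean R_i = (5.6 − 8.5 − 5.7 + 7.2 − 7.2) / 5 = -1.7200%
Mean R_m = (4.2 − 7.3 − 5.6 + 5.7 − 4.7) / 5 = -1.5400%
Σ(R_i − R̄_i)(R_m − R̄_m) = 179.1260  ⇒  Cov = 179.1260 / 5 = 35.8252
Σ(R_m − R̄_m)² = 145.0120  ⇒  Var(R_m) = 145.0120 / 5 = 29.0024
β = Cov / Var(R_m) = 35.8252 / 29.0024 = 1.2352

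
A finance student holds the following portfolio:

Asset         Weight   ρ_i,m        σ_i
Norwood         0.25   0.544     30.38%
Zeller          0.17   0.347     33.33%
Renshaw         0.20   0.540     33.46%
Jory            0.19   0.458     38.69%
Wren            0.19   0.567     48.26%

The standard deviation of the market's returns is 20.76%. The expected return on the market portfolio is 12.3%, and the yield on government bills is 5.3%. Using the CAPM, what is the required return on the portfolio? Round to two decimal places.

11.46%

β_Norwood = 0.544 × 30.38% / 20.76% = 0.7961
β_Zeller = 0.347 × 33.33% / 20.76% = 0.5571
β_Renshaw = 0.540 × 33.46% / 20.76% = 0.8703
β_Jory = 0.458 × 38.69% / 20.76% = 0.8536
β_Wren = 0.567 × 48.26% / 20.76% = 1.3181
β_P = Σ w_i β_i = 0.25×0.7961 + 0.17×0.5571 + 0.20×0.8703 + 0.19×0.8536 + 0.19×1.3181 = 0.8804
MRP = 12.3% − 5.3% = 7.00%
E(R_P) = R_f + β_P × MRP = 5.3% + 0.8804 × 7.0% = 11.46%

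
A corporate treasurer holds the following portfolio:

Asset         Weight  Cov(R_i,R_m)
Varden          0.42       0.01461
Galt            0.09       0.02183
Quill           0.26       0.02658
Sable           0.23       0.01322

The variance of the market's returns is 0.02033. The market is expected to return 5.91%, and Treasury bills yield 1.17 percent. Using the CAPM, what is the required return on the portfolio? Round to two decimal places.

β_Varden = 0.01461 / 0.02033 = 0.7186
β_Galt = 0.02183 / 0.02033 = 1.0738
β_Quill = 0.02658 / 0.02033 = 1.3074
β_Sable = 0.01322 / 0.02033 = 0.6503
β_P = Σ w_i β_i = 0.42×0.7186 + 0.09×1.0738 + 0.26×1.3074 + 0.23×0.6503 = 0.8879
MRP = 5.91% − 1.17% = 4.74%
E(R_P) = R_f + β_P × MRP = 1.17% + 0.8879 × 4.74% = 5.38%

5.38%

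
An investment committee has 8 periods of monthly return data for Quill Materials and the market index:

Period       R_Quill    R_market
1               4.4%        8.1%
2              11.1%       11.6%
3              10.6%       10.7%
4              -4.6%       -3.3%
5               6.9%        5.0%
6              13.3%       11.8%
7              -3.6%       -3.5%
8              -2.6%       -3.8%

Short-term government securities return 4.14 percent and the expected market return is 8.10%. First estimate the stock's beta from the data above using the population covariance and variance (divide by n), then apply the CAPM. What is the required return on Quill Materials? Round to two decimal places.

8.05%

Mean R_i = (4.4 + 11.1 + 10.6 − 4.6 + 6.9 + 13.3 − 3.6 − 2.6) / 8 = 4.4375%
Mean R_m = (8.1 + 11.6 + 10.7 − 3.3 + 5.0 + 11.8 − 3.5 − 3.8) / 8 = 4.5750%
Σ(R_i − R̄_i)(R_m − R̄_m) = 344.5075  ⇒  Cov = 344.5075 / 8 = 43.0634
Σ(R_m − R̄_m)² = 349.0350  ⇒  Var(R_m) = 349.0350 / 8 = 43.6294
β = Cov / Var(R_m) = 43.0634 / 43.6294 = 0.9870
MRP = 8.10% − 4.14% = 3.96%
E(R) = R_f + β × MRP = 4.14% + 0.9870 × 3.96% = 8.05%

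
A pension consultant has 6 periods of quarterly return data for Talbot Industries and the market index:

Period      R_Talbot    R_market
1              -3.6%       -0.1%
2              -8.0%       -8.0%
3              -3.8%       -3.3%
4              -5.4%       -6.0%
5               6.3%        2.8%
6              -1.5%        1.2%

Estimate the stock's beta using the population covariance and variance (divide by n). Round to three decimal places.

Mean R_i = (-3.6 − 8.0 − 3.8 − 5.4 + 6.3 − 1.5) / 6 = -2.6667%
Mean R_m = (-0.1 − 8.0 − 3.3 − 6.0 + 2.8 + 1.2) / 6 = -2.2333%
Σ(R_i − R̄_i)(R_m − R̄_m) = 89.4067  ⇒  Cov = 89.4067 / 6 = 14.9011
Σ(R_m − R̄_m)² = 90.2533  ⇒  Var(R_m) = 90.2533 / 6 = 15.0422
β = Cov / Var(R_m) = 14.9011 / 15.0422 = 0.9906

0.991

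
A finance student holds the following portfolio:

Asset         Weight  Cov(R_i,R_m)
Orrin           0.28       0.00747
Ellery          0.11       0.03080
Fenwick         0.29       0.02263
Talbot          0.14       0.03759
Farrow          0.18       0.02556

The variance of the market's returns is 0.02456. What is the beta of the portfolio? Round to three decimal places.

0.892

β_Orrin = 0.00747 / 0.02456 = 0.3042
β_Ellery = 0.03080 / 0.02456 = 1.2541
β_Fenwick = 0.02263 / 0.02456 = 0.9214
β_Talbot = 0.03759 / 0.02456 = 1.5305
β_Farrow = 0.02556 / 0.02456 = 1.0407
β_P = Σ w_i β_i = 0.28×0.3042 + 0.11×1.2541 + 0.29×0.9214 + 0.14×1.5305 + 0.18×1.0407 = 0.8919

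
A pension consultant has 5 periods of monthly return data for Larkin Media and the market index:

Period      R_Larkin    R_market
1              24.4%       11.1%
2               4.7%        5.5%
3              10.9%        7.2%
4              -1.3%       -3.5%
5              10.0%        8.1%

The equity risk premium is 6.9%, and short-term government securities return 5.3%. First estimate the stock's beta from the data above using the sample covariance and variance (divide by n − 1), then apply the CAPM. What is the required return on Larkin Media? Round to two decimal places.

15.73%

Mean R_i = (24.4 + 4.7 + 10.9 − 1.3 + 10.0) / 5 = 9.7400%
Mean R_m = (11.1 + 5.5 + 7.2 − 3.5 + 8.1) / 5 = 5.6800%
Σ(R_i − R̄_i)(R_m − R̄_m) = 184.1040  ⇒  Cov = 184.1040 / 4 = 46.0260
Σ(R_m − R̄_m)² = 121.8480  ⇒  Var(R_m) = 121.8480 / 4 = 30.4620
β = Cov / Var(R_m) = 46.0260 / 30.4620 = 1.5109
E(R) = R_f + β × MRP = 5.3% + 1.5109 × 6.9% = 15.73%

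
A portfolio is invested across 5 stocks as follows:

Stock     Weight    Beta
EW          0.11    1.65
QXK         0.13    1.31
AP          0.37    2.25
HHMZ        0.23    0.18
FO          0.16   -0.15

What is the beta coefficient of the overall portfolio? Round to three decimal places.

β_P = Σ w_i β_i = 0.11×1.65 + 0.13×1.31 + 0.37×2.25 + 0.23×0.18 + 0.16×-0.15 = 1.2017

1.202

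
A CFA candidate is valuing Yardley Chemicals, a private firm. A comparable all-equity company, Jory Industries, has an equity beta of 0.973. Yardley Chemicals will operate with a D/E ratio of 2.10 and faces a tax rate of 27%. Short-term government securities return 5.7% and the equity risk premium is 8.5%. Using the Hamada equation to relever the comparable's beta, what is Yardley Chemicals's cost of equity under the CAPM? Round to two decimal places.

26.65%

β_L = β_U × [1 + (1 − t)(D/E)] = 0.973 × [1 + (1 − 0.27) × 2.10]
    = 0.973 × [1 + 0.73 × 2.10] = 0.973 × 2.5330 = 2.4646
E(R) = R_f + β_L × MRP = 5.7% + 2.4646 × 8.5% = 26.65%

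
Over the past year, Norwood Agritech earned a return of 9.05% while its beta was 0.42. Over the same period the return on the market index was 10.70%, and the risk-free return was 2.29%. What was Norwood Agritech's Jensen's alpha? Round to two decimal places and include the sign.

Market excess return = 10.70% − 2.29% = 8.41%
CAPM benchmark = R_f + β(R_m − R_f) = 2.29% + 0.42 × 8.41% = 5.8222%
α = actual − benchmark = 9.05% − 5.8222% = +3.23%

+3.23%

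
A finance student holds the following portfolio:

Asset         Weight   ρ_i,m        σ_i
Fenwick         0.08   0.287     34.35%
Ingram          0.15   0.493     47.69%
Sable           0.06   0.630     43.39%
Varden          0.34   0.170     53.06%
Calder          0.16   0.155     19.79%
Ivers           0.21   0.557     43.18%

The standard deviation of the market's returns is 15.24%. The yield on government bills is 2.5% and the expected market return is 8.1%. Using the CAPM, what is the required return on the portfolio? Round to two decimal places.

7.85%

β_Fenwick = 0.287 × 34.35% / 15.24% = 0.6469
β_Ingram = 0.493 × 47.69% / 15.24% = 1.5427
β_Sable = 0.630 × 43.39% / 15.24% = 1.7937
β_Varden = 0.170 × 53.06% / 15.24% = 0.5919
β_Calder = 0.155 × 19.79% / 15.24% = 0.2013
β_Ivers = 0.557 × 43.18% / 15.24% = 1.5782
β_P = Σ w_i β_i = 0.08×0.6469 + 0.15×1.5427 + 0.06×1.7937 + 0.34×0.5919 + 0.16×0.2013 + 0.21×1.5782 = 0.9557
MRP = 8.1% − 2.5% = 5.60%
E(R_P) = R_f + β_P × MRP = 2.5% + 0.9557 × 5.6% = 7.85%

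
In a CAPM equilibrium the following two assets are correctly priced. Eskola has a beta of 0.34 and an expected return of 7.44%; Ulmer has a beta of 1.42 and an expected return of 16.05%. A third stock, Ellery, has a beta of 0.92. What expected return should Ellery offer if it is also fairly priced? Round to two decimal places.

MRP (SML slope) = (16.05% − 7.44%) / (1.42 − 0.34) = 8.61% / 1.08 = 7.9722%
R_f (intercept) = 7.44% − 0.34 × 7.9722% = 4.7295%
E(R_Ellery) = R_f + β × MRP = 4.7295% + 0.92 × 7.9722% = 12.06%

12.06%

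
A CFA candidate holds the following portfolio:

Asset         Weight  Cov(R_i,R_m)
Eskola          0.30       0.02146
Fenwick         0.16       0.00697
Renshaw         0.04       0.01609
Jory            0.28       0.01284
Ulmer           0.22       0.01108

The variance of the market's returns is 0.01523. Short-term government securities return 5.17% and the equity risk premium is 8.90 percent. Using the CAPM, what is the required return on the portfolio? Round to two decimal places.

13.49%

β_Eskola = 0.02146 / 0.01523 = 1.4091
β_Fenwick = 0.00697 / 0.01523 = 0.4576
β_Renshaw = 0.01609 / 0.01523 = 1.0565
β_Jory = 0.01284 / 0.01523 = 0.8431
β_Ulmer = 0.01108 / 0.01523 = 0.7275
β_P = Σ w_i β_i = 0.30×1.4091 + 0.16×0.4576 + 0.04×1.0565 + 0.28×0.8431 + 0.22×0.7275 = 0.9343
E(R_P) = R_f + β_P × MRP = 5.17% + 0.9343 × 8.90% = 13.49%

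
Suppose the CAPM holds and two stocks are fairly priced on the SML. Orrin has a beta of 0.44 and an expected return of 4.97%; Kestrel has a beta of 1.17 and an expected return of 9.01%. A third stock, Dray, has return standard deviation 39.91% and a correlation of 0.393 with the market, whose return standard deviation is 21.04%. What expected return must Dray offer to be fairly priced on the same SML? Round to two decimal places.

6.66%

MRP = (9.01% − 4.97%) / (1.17 − 0.44) = 5.5342%
R_f = 4.97% − 0.44 × 5.5342% = 2.5350%
β_Dray = ρ·σ_i/σ_m = 0.393 × 39.91 / 21.04 = 0.7455
E(R_Dray) = R_f + β × MRP = 2.5350% + 0.7455 × 5.5342% = 6.66%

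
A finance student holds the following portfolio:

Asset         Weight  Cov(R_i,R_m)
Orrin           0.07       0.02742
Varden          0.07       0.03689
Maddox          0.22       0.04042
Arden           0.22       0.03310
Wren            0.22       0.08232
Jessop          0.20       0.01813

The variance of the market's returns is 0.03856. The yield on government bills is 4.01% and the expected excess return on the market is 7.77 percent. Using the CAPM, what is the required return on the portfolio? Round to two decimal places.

12.56%

β_Orrin = 0.02742 / 0.03856 = 0.7111
β_Varden = 0.03689 / 0.03856 = 0.9567
β_Maddox = 0.04042 / 0.03856 = 1.0482
β_Arden = 0.03310 / 0.03856 = 0.8584
β_Wren = 0.08232 / 0.03856 = 2.1349
β_Jessop = 0.01813 / 0.03856 = 0.4702
β_P = Σ w_i β_i = 0.07×0.7111 + 0.07×0.9567 + 0.22×1.0482 + 0.22×0.8584 + 0.22×2.1349 + 0.20×0.4702 = 1.0999
E(R_P) = R_f + β_P × MRP = 4.01% + 1.0999 × 7.77% = 12.56%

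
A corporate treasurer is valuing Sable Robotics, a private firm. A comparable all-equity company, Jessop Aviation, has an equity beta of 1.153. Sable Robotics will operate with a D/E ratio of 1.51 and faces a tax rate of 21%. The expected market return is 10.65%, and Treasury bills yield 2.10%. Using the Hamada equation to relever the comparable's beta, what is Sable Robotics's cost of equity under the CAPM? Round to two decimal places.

23.72%

β_L = β_U × [1 + (1 − t)(D/E)] = 1.153 × [1 + (1 − 0.21) × 1.51]
    = 1.153 × [1 + 0.79 × 1.51] = 1.153 × 2.1929 = 2.5284
MRP = 10.65% − 2.10% = 8.55%
E(R) = R_f + β_L × MRP = 2.10% + 2.5284 × 8.55% = 23.72%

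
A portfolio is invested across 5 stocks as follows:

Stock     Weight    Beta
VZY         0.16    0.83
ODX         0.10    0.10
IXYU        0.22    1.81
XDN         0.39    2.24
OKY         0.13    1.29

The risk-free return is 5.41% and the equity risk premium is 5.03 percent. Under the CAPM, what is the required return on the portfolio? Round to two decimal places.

β_P = Σ w_i β_i = 0.16×0.83 + 0.10×0.10 + 0.22×1.81 + 0.39×2.24 + 0.13×1.29 = 1.5823
E(R_P) = R_f + β_P × MRP = 5.41% + 1.5823 × 5.03% = 13.37%

13.37%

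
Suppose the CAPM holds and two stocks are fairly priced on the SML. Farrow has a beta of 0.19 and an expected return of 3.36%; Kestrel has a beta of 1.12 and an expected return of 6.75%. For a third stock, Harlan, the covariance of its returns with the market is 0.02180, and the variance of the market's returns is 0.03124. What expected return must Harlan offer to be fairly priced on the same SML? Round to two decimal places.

5.21%

MRP = (6.75% − 3.36%) / (1.12 − 0.19) = 3.6452%
R_f = 3.36% − 0.19 × 3.6452% = 2.6674%
β_Harlan = Cov / Var(R_m) = 0.02180 / 0.03124 = 0.6978
E(R_Harlan) = R_f + β × MRP = 2.6674% + 0.6978 × 3.6452% = 5.21%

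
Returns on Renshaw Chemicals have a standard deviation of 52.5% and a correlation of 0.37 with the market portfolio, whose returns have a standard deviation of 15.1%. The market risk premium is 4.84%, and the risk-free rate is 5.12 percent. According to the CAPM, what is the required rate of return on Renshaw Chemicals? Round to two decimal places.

β = ρ × σ_i / σ_m = 0.37 × 52.5% / 15.1% = 1.2864
E(R) = 5.12% + 1.2864 × 4.84% = 11.35%

11.35%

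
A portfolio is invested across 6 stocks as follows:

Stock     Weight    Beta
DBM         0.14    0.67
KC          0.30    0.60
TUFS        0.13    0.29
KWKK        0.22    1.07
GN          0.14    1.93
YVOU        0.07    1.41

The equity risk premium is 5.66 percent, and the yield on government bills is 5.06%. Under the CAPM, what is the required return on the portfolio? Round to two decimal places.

10.24%

β_P = Σ w_i β_i = 0.14×0.67 + 0.30×0.60 + 0.13×0.29 + 0.22×1.07 + 0.14×1.93 + 0.07×1.41 = 0.9158
E(R_P) = R_f + β_P × MRP = 5.06% + 0.9158 × 5.66% = 10.24%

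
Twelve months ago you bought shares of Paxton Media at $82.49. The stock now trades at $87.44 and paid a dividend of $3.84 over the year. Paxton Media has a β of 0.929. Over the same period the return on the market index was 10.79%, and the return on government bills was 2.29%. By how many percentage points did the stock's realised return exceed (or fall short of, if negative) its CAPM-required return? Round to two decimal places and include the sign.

Realised HPR = (P1 + D1 − P0) / P0 = (87.44 + 3.84 − 82.49) / 82.49 = 8.79 / 82.49 = 10.6558%
MRP = 10.79% − 2.29% = 8.50%
CAPM required = R_f + β·MRP = 2.29% + 0.929 × 8.50% = 10.18650%
α = realised − required = 10.6558% − 10.18650% = +0.47%

+0.47%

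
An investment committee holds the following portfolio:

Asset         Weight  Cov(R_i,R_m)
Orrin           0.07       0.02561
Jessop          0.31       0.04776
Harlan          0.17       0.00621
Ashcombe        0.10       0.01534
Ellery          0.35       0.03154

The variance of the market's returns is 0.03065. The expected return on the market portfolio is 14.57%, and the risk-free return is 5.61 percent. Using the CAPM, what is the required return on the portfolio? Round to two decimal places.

14.45%

β_Orrin = 0.02561 / 0.03065 = 0.8356
β_Jessop = 0.04776 / 0.03065 = 1.5582
β_Harlan = 0.00621 / 0.03065 = 0.2026
β_Ashcombe = 0.01534 / 0.03065 = 0.5005
β_Ellery = 0.03154 / 0.03065 = 1.0290
β_P = Σ w_i β_i = 0.07×0.8356 + 0.31×1.5582 + 0.17×0.2026 + 0.10×0.5005 + 0.35×1.0290 = 0.9862
MRP = 14.57% − 5.61% = 8.96%
E(R_P) = R_f + β_P × MRP = 5.61% + 0.9862 × 8.96% = 14.45%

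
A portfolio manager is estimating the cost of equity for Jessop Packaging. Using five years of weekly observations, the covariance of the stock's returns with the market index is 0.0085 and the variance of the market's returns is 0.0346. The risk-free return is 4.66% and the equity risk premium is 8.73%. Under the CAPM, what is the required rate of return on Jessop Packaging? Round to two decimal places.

β = Cov(R_i, R_m) / Var(R_m) = 0.0085 / 0.0346 = 0.2457
E(R) = R_f + β × MRP = 4.66% + 0.2457 × 8.73% = 6.80%

6.80%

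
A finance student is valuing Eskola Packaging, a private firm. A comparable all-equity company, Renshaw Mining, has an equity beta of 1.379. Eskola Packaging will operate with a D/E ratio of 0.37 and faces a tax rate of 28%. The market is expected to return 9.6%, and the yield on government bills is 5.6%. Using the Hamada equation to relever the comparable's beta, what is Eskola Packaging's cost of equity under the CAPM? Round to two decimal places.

12.59%

β_L = β_U × [1 + (1 − t)(D/E)] = 1.379 × [1 + (1 − 0.28) × 0.37]
    = 1.379 × [1 + 0.72 × 0.37] = 1.379 × 1.2664 = 1.7464
MRP = 9.6% − 5.6% = 4.00%
E(R) = R_f + β_L × MRP = 5.6% + 1.7464 × 4.0% = 12.59%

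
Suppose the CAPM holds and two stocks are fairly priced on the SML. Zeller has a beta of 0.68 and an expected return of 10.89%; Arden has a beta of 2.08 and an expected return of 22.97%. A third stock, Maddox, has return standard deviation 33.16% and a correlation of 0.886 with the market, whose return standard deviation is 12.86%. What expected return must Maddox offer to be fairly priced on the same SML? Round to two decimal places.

24.74%

MRP = (22.97% − 10.89%) / (2.08 − 0.68) = 8.6286%
R_f = 10.89% − 0.68 × 8.6286% = 5.0226%
β_Maddox = ρ·σ_i/σ_m = 0.886 × 33.16 / 12.86 = 2.2846
E(R_Maddox) = R_f + β × MRP = 5.0226% + 2.2846 × 8.6286% = 24.74%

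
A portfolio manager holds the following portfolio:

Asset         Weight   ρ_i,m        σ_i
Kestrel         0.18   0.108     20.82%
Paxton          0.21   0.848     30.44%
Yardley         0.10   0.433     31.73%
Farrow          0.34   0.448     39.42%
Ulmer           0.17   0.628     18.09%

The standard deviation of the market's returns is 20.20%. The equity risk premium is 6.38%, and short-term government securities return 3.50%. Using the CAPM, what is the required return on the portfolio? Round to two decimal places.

β_Kestrel = 0.108 × 20.82% / 20.20% = 0.1113
β_Paxton = 0.848 × 30.44% / 20.20% = 1.2779
β_Yardley = 0.433 × 31.73% / 20.20% = 0.6802
β_Farrow = 0.448 × 39.42% / 20.20% = 0.8743
β_Ulmer = 0.628 × 18.09% / 20.20% = 0.5624
β_P = Σ w_i β_i = 0.18×0.1113 + 0.21×1.2779 + 0.10×0.6802 + 0.34×0.8743 + 0.17×0.5624 = 0.7493
E(R_P) = R_f + β_P × MRP = 3.50% + 0.7493 × 6.38% = 8.28%

8.28%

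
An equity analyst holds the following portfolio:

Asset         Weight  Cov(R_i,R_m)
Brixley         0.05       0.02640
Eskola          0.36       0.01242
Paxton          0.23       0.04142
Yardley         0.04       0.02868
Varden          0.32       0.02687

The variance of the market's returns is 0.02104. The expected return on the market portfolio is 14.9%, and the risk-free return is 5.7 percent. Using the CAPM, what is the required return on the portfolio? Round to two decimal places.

16.66%

β_Brixley = 0.02640 / 0.02104 = 1.2548
β_Eskola = 0.01242 / 0.02104 = 0.5903
β_Paxton = 0.04142 / 0.02104 = 1.9686
β_Yardley = 0.02868 / 0.02104 = 1.3631
β_Varden = 0.02687 / 0.02104 = 1.2771
β_P = Σ w_i β_i = 0.05×1.2548 + 0.36×0.5903 + 0.23×1.9686 + 0.04×1.3631 + 0.32×1.2771 = 1.1912
MRP = 14.9% − 5.7% = 9.20%
E(R_P) = R_f + β_P × MRP = 5.7% + 1.1912 × 9.2% = 16.66%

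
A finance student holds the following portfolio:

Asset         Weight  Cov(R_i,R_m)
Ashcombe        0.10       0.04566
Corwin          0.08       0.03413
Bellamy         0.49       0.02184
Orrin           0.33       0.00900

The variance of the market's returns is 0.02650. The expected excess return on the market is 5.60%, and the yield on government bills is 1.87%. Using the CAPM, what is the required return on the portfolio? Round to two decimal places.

β_Ashcombe = 0.04566 / 0.02650 = 1.7230
β_Corwin = 0.03413 / 0.02650 = 1.2879
β_Bellamy = 0.02184 / 0.02650 = 0.8242
β_Orrin = 0.00900 / 0.02650 = 0.3396
β_P = Σ w_i β_i = 0.10×1.7230 + 0.08×1.2879 + 0.49×0.8242 + 0.33×0.3396 = 0.7913
E(R_P) = R_f + β_P × MRP = 1.87% + 0.7913 × 5.60% = 6.30%

6.30%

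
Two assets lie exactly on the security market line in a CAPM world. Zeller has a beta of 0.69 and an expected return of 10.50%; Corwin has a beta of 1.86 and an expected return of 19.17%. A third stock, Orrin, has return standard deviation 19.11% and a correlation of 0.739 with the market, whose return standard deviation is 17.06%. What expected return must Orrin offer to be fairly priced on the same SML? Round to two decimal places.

11.52%

MRP = (19.17% − 10.50%) / (1.86 − 0.69) = 7.4103%
R_f = 10.50% − 0.69 × 7.4103% = 5.3869%
β_Orrin = ρ·σ_i/σ_m = 0.739 × 19.11 / 17.06 = 0.8278
E(R_Orrin) = R_f + β × MRP = 5.3869% + 0.8278 × 7.4103% = 11.52%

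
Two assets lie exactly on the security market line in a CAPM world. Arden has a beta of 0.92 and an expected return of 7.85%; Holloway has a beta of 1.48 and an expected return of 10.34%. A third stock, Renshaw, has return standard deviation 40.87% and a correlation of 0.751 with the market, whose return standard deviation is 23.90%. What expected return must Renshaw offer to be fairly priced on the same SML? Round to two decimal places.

MRP = (10.34% − 7.85%) / (1.48 − 0.92) = 4.4464%
R_f = 7.85% − 0.92 × 4.4464% = 3.7593%
β_Renshaw = ρ·σ_i/σ_m = 0.751 × 40.87 / 23.90 = 1.2842
E(R_Renshaw) = R_f + β × MRP = 3.7593% + 1.2842 × 4.4464% = 9.47%

9.47%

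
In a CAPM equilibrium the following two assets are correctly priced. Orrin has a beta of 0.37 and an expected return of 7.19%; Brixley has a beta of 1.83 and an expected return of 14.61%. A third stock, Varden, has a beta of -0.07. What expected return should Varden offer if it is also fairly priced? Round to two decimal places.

MRP (SML slope) = (14.61% − 7.19%) / (1.83 − 0.37) = 7.42% / 1.46 = 5.0822%
R_f (intercept) = 7.19% − 0.37 × 5.0822% = 5.3096%
E(R_Varden) = R_f + β × MRP = 5.3096% + -0.07 × 5.0822% = 4.95%

4.95%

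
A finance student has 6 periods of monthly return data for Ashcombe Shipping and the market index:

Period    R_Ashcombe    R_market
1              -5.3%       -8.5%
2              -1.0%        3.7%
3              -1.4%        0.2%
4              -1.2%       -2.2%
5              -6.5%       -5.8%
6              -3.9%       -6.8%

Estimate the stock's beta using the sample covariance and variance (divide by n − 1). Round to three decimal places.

Mean R_i = (-5.3 − 1.0 − 1.4 − 1.2 − 6.5 − 3.9) / 6 = -3.2167%
Mean R_m = (-8.5 + 3.7 + 0.2 − 2.2 − 5.8 − 6.8) / 6 = -3.2333%
Σ(R_i − R̄_i)(R_m − R̄_m) = 45.5267  ⇒  Cov = 45.5267 / 5 = 9.1053
Σ(R_m − R̄_m)² = 107.9733  ⇒  Var(R_m) = 107.9733 / 5 = 21.5947
β = Cov / Var(R_m) = 9.1053 / 21.5947 = 0.4216

0.422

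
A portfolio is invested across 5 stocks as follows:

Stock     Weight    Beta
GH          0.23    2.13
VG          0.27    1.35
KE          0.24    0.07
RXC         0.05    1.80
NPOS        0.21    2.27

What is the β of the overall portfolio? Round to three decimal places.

β_P = Σ w_i β_i = 0.23×2.13 + 0.27×1.35 + 0.24×0.07 + 0.05×1.80 + 0.21×2.27 = 1.4379

1.438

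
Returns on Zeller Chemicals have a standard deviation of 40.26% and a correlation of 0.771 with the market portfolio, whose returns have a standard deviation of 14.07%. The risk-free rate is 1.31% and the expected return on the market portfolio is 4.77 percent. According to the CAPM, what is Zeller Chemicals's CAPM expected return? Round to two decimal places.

8.94%

β = ρ × σ_i / σ_m = 0.771 × 40.26% / 14.07% = 2.2061
MRP = 4.77% − 1.31% = 3.46%
E(R) = 1.31% + 2.2061 × 3.46% = 8.94%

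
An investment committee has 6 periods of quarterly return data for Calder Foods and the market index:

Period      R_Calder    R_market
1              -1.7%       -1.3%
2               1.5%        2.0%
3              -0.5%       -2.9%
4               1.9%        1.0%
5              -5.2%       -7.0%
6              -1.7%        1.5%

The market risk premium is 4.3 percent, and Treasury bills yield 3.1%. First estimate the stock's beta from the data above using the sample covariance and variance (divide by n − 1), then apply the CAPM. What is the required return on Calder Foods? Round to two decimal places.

Mean R_i = (-1.7 + 1.5 − 0.5 + 1.9 − 5.2 − 1.7) / 6 = -0.9500%
Mean R_m = (-1.3 + 2.0 − 2.9 + 1.0 − 7.0 + 1.5) / 6 = -1.1167%
Σ(R_i − R̄_i)(R_m − R̄_m) = 36.0450  ⇒  Cov = 36.0450 / 5 = 7.2090
Σ(R_m − R̄_m)² = 58.8683  ⇒  Var(R_m) = 58.8683 / 5 = 11.7737
β = Cov / Var(R_m) = 7.2090 / 11.7737 = 0.6123
E(R) = R_f + β × MRP = 3.1% + 0.6123 × 4.3% = 5.73%

5.73%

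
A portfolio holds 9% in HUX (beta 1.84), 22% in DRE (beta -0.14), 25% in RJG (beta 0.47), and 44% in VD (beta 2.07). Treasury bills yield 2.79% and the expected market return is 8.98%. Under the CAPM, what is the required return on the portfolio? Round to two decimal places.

β_P = Σ w_i β_i = 0.09×1.84 + 0.22×-0.14 + 0.25×0.47 + 0.44×2.07 = 1.1631
MRP = 8.98% − 2.79% = 6.19%
E(R_P) = R_f + β_P × MRP = 2.79% + 1.1631 × 6.19% = 9.99%

9.99%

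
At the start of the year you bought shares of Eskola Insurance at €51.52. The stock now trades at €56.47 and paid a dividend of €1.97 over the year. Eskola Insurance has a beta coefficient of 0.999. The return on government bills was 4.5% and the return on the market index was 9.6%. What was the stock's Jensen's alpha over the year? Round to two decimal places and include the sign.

Realised HPR = (P1 + D1 − P0) / P0 = (56.47 + 1.97 − 51.52) / 51.52 = 6.92 / 51.52 = 13.4317%
MRP = 9.6% − 4.5% = 5.10%
CAPM required = R_f + β·MRP = 4.5% + 0.999 × 5.1% = 9.5949%
α = realised − required = 13.4317% − 9.5949% = +3.84%

+3.84%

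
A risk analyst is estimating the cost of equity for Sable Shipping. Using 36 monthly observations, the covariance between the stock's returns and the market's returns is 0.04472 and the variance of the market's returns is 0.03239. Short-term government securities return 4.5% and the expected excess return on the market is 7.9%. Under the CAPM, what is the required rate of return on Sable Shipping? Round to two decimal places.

β = Cov(R_i, R_m) / Var(R_m) = 0.04472 / 0.03239 = 1.3807
E(R) = R_f + β × MRP = 4.5% + 1.3807 × 7.9% = 15.41%

15.41%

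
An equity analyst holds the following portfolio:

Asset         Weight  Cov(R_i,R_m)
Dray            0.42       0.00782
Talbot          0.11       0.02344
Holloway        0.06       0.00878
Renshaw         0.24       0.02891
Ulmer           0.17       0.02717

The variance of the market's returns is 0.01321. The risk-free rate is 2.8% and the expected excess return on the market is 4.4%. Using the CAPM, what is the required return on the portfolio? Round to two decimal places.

β_Dray = 0.00782 / 0.01321 = 0.5920
β_Talbot = 0.02344 / 0.01321 = 1.7744
β_Holloway = 0.00878 / 0.01321 = 0.6646
β_Renshaw = 0.02891 / 0.01321 = 2.1885
β_Ulmer = 0.02717 / 0.01321 = 2.0568
β_P = Σ w_i β_i = 0.42×0.5920 + 0.11×1.7744 + 0.06×0.6646 + 0.24×2.1885 + 0.17×2.0568 = 1.3586
E(R_P) = R_f + β_P × MRP = 2.8% + 1.3586 × 4.4% = 8.78%

8.78%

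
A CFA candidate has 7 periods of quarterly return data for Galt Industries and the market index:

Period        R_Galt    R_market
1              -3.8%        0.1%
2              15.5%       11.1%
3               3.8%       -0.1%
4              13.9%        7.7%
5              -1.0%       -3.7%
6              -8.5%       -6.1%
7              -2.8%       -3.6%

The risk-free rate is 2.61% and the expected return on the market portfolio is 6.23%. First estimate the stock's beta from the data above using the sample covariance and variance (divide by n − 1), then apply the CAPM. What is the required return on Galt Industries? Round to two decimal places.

7.55%

Mean R_i = (-3.8 + 15.5 + 3.8 + 13.9 − 1.0 − 8.5 − 2.8) / 7 = 2.4429%
Mean R_m = (0.1 + 11.1 − 0.1 + 7.7 − 3.7 − 6.1 − 3.6) / 7 = 0.7714%
Σ(R_i − R̄_i)(R_m − R̄_m) = 330.7586  ⇒  Cov = 330.7586 / 6 = 55.1264
Σ(R_m − R̄_m)² = 242.2143  ⇒  Var(R_m) = 242.2143 / 6 = 40.3691
β = Cov / Var(R_m) = 55.1264 / 40.3691 = 1.3656
MRP = 6.23% − 2.61% = 3.62%
E(R) = R_f + β × MRP = 2.61% + 1.3656 × 3.62% = 7.55%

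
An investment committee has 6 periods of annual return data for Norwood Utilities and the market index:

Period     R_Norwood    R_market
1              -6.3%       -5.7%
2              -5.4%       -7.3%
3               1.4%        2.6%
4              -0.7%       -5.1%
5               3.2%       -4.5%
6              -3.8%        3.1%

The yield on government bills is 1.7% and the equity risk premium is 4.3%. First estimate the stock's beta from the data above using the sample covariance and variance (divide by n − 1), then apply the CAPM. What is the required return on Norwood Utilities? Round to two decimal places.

2.71%

Mean R_i = (-6.3 − 5.4 + 1.4 − 0.7 + 3.2 − 3.8) / 6 = -1.9333%
Mean R_m = (-5.7 − 7.3 + 2.6 − 5.1 − 4.5 + 3.1) / 6 = -2.8167%
Σ(R_i − R̄_i)(R_m − R̄_m) = 23.6867  ⇒  Cov = 23.6867 / 5 = 4.7373
Σ(R_m − R̄_m)² = 100.8083  ⇒  Var(R_m) = 100.8083 / 5 = 20.1617
β = Cov / Var(R_m) = 4.7373 / 20.1617 = 0.2350
E(R) = R_f + β × MRP = 1.7% + 0.2350 × 4.3% = 2.71%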